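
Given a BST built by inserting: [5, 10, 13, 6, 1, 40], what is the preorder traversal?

Tree insertion order: [5, 10, 13, 6, 1, 40]
Tree (level-order array): [5, 1, 10, None, None, 6, 13, None, None, None, 40]
Preorder traversal: [5, 1, 10, 6, 13, 40]


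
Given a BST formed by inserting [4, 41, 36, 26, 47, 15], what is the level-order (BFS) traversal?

Tree insertion order: [4, 41, 36, 26, 47, 15]
Tree (level-order array): [4, None, 41, 36, 47, 26, None, None, None, 15]
BFS from the root, enqueuing left then right child of each popped node:
  queue [4] -> pop 4, enqueue [41], visited so far: [4]
  queue [41] -> pop 41, enqueue [36, 47], visited so far: [4, 41]
  queue [36, 47] -> pop 36, enqueue [26], visited so far: [4, 41, 36]
  queue [47, 26] -> pop 47, enqueue [none], visited so far: [4, 41, 36, 47]
  queue [26] -> pop 26, enqueue [15], visited so far: [4, 41, 36, 47, 26]
  queue [15] -> pop 15, enqueue [none], visited so far: [4, 41, 36, 47, 26, 15]
Result: [4, 41, 36, 47, 26, 15]


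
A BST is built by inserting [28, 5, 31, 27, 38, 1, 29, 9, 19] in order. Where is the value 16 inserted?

Starting tree (level order): [28, 5, 31, 1, 27, 29, 38, None, None, 9, None, None, None, None, None, None, 19]
Insertion path: 28 -> 5 -> 27 -> 9 -> 19
Result: insert 16 as left child of 19
Final tree (level order): [28, 5, 31, 1, 27, 29, 38, None, None, 9, None, None, None, None, None, None, 19, 16]


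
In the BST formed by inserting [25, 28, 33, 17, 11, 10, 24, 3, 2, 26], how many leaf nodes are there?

Tree built from: [25, 28, 33, 17, 11, 10, 24, 3, 2, 26]
Tree (level-order array): [25, 17, 28, 11, 24, 26, 33, 10, None, None, None, None, None, None, None, 3, None, 2]
Rule: A leaf has 0 children.
Per-node child counts:
  node 25: 2 child(ren)
  node 17: 2 child(ren)
  node 11: 1 child(ren)
  node 10: 1 child(ren)
  node 3: 1 child(ren)
  node 2: 0 child(ren)
  node 24: 0 child(ren)
  node 28: 2 child(ren)
  node 26: 0 child(ren)
  node 33: 0 child(ren)
Matching nodes: [2, 24, 26, 33]
Count of leaf nodes: 4


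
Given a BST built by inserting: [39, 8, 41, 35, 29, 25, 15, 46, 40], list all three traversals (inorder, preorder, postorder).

Tree insertion order: [39, 8, 41, 35, 29, 25, 15, 46, 40]
Tree (level-order array): [39, 8, 41, None, 35, 40, 46, 29, None, None, None, None, None, 25, None, 15]
Inorder (L, root, R): [8, 15, 25, 29, 35, 39, 40, 41, 46]
Preorder (root, L, R): [39, 8, 35, 29, 25, 15, 41, 40, 46]
Postorder (L, R, root): [15, 25, 29, 35, 8, 40, 46, 41, 39]


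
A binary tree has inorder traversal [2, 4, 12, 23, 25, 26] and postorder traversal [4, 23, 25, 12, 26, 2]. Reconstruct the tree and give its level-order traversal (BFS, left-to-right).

Inorder:   [2, 4, 12, 23, 25, 26]
Postorder: [4, 23, 25, 12, 26, 2]
Algorithm: postorder visits root last, so walk postorder right-to-left;
each value is the root of the current inorder slice — split it at that
value, recurse on the right subtree first, then the left.
Recursive splits:
  root=2; inorder splits into left=[], right=[4, 12, 23, 25, 26]
  root=26; inorder splits into left=[4, 12, 23, 25], right=[]
  root=12; inorder splits into left=[4], right=[23, 25]
  root=25; inorder splits into left=[23], right=[]
  root=23; inorder splits into left=[], right=[]
  root=4; inorder splits into left=[], right=[]
Reconstructed level-order: [2, 26, 12, 4, 25, 23]


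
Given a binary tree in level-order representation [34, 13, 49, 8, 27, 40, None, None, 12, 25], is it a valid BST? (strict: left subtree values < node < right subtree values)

Level-order array: [34, 13, 49, 8, 27, 40, None, None, 12, 25]
Validate using subtree bounds (lo, hi): at each node, require lo < value < hi,
then recurse left with hi=value and right with lo=value.
Preorder trace (stopping at first violation):
  at node 34 with bounds (-inf, +inf): OK
  at node 13 with bounds (-inf, 34): OK
  at node 8 with bounds (-inf, 13): OK
  at node 12 with bounds (8, 13): OK
  at node 27 with bounds (13, 34): OK
  at node 25 with bounds (13, 27): OK
  at node 49 with bounds (34, +inf): OK
  at node 40 with bounds (34, 49): OK
No violation found at any node.
Result: Valid BST


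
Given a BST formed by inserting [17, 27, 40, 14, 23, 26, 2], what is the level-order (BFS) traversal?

Tree insertion order: [17, 27, 40, 14, 23, 26, 2]
Tree (level-order array): [17, 14, 27, 2, None, 23, 40, None, None, None, 26]
BFS from the root, enqueuing left then right child of each popped node:
  queue [17] -> pop 17, enqueue [14, 27], visited so far: [17]
  queue [14, 27] -> pop 14, enqueue [2], visited so far: [17, 14]
  queue [27, 2] -> pop 27, enqueue [23, 40], visited so far: [17, 14, 27]
  queue [2, 23, 40] -> pop 2, enqueue [none], visited so far: [17, 14, 27, 2]
  queue [23, 40] -> pop 23, enqueue [26], visited so far: [17, 14, 27, 2, 23]
  queue [40, 26] -> pop 40, enqueue [none], visited so far: [17, 14, 27, 2, 23, 40]
  queue [26] -> pop 26, enqueue [none], visited so far: [17, 14, 27, 2, 23, 40, 26]
Result: [17, 14, 27, 2, 23, 40, 26]


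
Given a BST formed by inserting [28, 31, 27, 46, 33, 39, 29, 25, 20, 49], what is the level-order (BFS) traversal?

Tree insertion order: [28, 31, 27, 46, 33, 39, 29, 25, 20, 49]
Tree (level-order array): [28, 27, 31, 25, None, 29, 46, 20, None, None, None, 33, 49, None, None, None, 39]
BFS from the root, enqueuing left then right child of each popped node:
  queue [28] -> pop 28, enqueue [27, 31], visited so far: [28]
  queue [27, 31] -> pop 27, enqueue [25], visited so far: [28, 27]
  queue [31, 25] -> pop 31, enqueue [29, 46], visited so far: [28, 27, 31]
  queue [25, 29, 46] -> pop 25, enqueue [20], visited so far: [28, 27, 31, 25]
  queue [29, 46, 20] -> pop 29, enqueue [none], visited so far: [28, 27, 31, 25, 29]
  queue [46, 20] -> pop 46, enqueue [33, 49], visited so far: [28, 27, 31, 25, 29, 46]
  queue [20, 33, 49] -> pop 20, enqueue [none], visited so far: [28, 27, 31, 25, 29, 46, 20]
  queue [33, 49] -> pop 33, enqueue [39], visited so far: [28, 27, 31, 25, 29, 46, 20, 33]
  queue [49, 39] -> pop 49, enqueue [none], visited so far: [28, 27, 31, 25, 29, 46, 20, 33, 49]
  queue [39] -> pop 39, enqueue [none], visited so far: [28, 27, 31, 25, 29, 46, 20, 33, 49, 39]
Result: [28, 27, 31, 25, 29, 46, 20, 33, 49, 39]


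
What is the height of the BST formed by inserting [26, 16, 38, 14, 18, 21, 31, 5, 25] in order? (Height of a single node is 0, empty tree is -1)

Insertion order: [26, 16, 38, 14, 18, 21, 31, 5, 25]
Tree (level-order array): [26, 16, 38, 14, 18, 31, None, 5, None, None, 21, None, None, None, None, None, 25]
Compute height bottom-up (empty subtree = -1):
  height(5) = 1 + max(-1, -1) = 0
  height(14) = 1 + max(0, -1) = 1
  height(25) = 1 + max(-1, -1) = 0
  height(21) = 1 + max(-1, 0) = 1
  height(18) = 1 + max(-1, 1) = 2
  height(16) = 1 + max(1, 2) = 3
  height(31) = 1 + max(-1, -1) = 0
  height(38) = 1 + max(0, -1) = 1
  height(26) = 1 + max(3, 1) = 4
Height = 4


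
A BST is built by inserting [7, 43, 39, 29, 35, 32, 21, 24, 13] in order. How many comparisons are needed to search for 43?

Search path for 43: 7 -> 43
Found: True
Comparisons: 2


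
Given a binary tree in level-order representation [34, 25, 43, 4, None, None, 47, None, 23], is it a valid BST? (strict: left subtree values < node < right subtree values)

Level-order array: [34, 25, 43, 4, None, None, 47, None, 23]
Validate using subtree bounds (lo, hi): at each node, require lo < value < hi,
then recurse left with hi=value and right with lo=value.
Preorder trace (stopping at first violation):
  at node 34 with bounds (-inf, +inf): OK
  at node 25 with bounds (-inf, 34): OK
  at node 4 with bounds (-inf, 25): OK
  at node 23 with bounds (4, 25): OK
  at node 43 with bounds (34, +inf): OK
  at node 47 with bounds (43, +inf): OK
No violation found at any node.
Result: Valid BST


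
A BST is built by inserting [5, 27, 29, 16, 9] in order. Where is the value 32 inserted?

Starting tree (level order): [5, None, 27, 16, 29, 9]
Insertion path: 5 -> 27 -> 29
Result: insert 32 as right child of 29
Final tree (level order): [5, None, 27, 16, 29, 9, None, None, 32]


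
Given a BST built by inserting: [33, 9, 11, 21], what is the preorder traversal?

Tree insertion order: [33, 9, 11, 21]
Tree (level-order array): [33, 9, None, None, 11, None, 21]
Preorder traversal: [33, 9, 11, 21]


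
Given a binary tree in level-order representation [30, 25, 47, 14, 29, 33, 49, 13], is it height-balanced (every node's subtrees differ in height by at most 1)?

Tree (level-order array): [30, 25, 47, 14, 29, 33, 49, 13]
Definition: a tree is height-balanced if, at every node, |h(left) - h(right)| <= 1 (empty subtree has height -1).
Bottom-up per-node check:
  node 13: h_left=-1, h_right=-1, diff=0 [OK], height=0
  node 14: h_left=0, h_right=-1, diff=1 [OK], height=1
  node 29: h_left=-1, h_right=-1, diff=0 [OK], height=0
  node 25: h_left=1, h_right=0, diff=1 [OK], height=2
  node 33: h_left=-1, h_right=-1, diff=0 [OK], height=0
  node 49: h_left=-1, h_right=-1, diff=0 [OK], height=0
  node 47: h_left=0, h_right=0, diff=0 [OK], height=1
  node 30: h_left=2, h_right=1, diff=1 [OK], height=3
All nodes satisfy the balance condition.
Result: Balanced


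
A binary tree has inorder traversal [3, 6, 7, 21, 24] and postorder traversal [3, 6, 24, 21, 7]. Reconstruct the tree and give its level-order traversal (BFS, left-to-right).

Inorder:   [3, 6, 7, 21, 24]
Postorder: [3, 6, 24, 21, 7]
Algorithm: postorder visits root last, so walk postorder right-to-left;
each value is the root of the current inorder slice — split it at that
value, recurse on the right subtree first, then the left.
Recursive splits:
  root=7; inorder splits into left=[3, 6], right=[21, 24]
  root=21; inorder splits into left=[], right=[24]
  root=24; inorder splits into left=[], right=[]
  root=6; inorder splits into left=[3], right=[]
  root=3; inorder splits into left=[], right=[]
Reconstructed level-order: [7, 6, 21, 3, 24]


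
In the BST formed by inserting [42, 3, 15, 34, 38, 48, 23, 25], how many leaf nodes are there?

Tree built from: [42, 3, 15, 34, 38, 48, 23, 25]
Tree (level-order array): [42, 3, 48, None, 15, None, None, None, 34, 23, 38, None, 25]
Rule: A leaf has 0 children.
Per-node child counts:
  node 42: 2 child(ren)
  node 3: 1 child(ren)
  node 15: 1 child(ren)
  node 34: 2 child(ren)
  node 23: 1 child(ren)
  node 25: 0 child(ren)
  node 38: 0 child(ren)
  node 48: 0 child(ren)
Matching nodes: [25, 38, 48]
Count of leaf nodes: 3


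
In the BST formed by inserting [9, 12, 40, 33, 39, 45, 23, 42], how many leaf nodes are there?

Tree built from: [9, 12, 40, 33, 39, 45, 23, 42]
Tree (level-order array): [9, None, 12, None, 40, 33, 45, 23, 39, 42]
Rule: A leaf has 0 children.
Per-node child counts:
  node 9: 1 child(ren)
  node 12: 1 child(ren)
  node 40: 2 child(ren)
  node 33: 2 child(ren)
  node 23: 0 child(ren)
  node 39: 0 child(ren)
  node 45: 1 child(ren)
  node 42: 0 child(ren)
Matching nodes: [23, 39, 42]
Count of leaf nodes: 3


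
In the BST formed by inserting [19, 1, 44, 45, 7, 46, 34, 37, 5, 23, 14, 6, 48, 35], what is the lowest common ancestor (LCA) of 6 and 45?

Tree insertion order: [19, 1, 44, 45, 7, 46, 34, 37, 5, 23, 14, 6, 48, 35]
Tree (level-order array): [19, 1, 44, None, 7, 34, 45, 5, 14, 23, 37, None, 46, None, 6, None, None, None, None, 35, None, None, 48]
In a BST, the LCA of p=6, q=45 is the first node v on the
root-to-leaf path with p <= v <= q (go left if both < v, right if both > v).
Walk from root:
  at 19: 6 <= 19 <= 45, this is the LCA
LCA = 19


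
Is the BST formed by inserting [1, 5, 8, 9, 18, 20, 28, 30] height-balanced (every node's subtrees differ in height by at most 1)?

Tree (level-order array): [1, None, 5, None, 8, None, 9, None, 18, None, 20, None, 28, None, 30]
Definition: a tree is height-balanced if, at every node, |h(left) - h(right)| <= 1 (empty subtree has height -1).
Bottom-up per-node check:
  node 30: h_left=-1, h_right=-1, diff=0 [OK], height=0
  node 28: h_left=-1, h_right=0, diff=1 [OK], height=1
  node 20: h_left=-1, h_right=1, diff=2 [FAIL (|-1-1|=2 > 1)], height=2
  node 18: h_left=-1, h_right=2, diff=3 [FAIL (|-1-2|=3 > 1)], height=3
  node 9: h_left=-1, h_right=3, diff=4 [FAIL (|-1-3|=4 > 1)], height=4
  node 8: h_left=-1, h_right=4, diff=5 [FAIL (|-1-4|=5 > 1)], height=5
  node 5: h_left=-1, h_right=5, diff=6 [FAIL (|-1-5|=6 > 1)], height=6
  node 1: h_left=-1, h_right=6, diff=7 [FAIL (|-1-6|=7 > 1)], height=7
Node 20 violates the condition: |-1 - 1| = 2 > 1.
Result: Not balanced


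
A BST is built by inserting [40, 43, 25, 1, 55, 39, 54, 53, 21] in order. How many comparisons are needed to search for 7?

Search path for 7: 40 -> 25 -> 1 -> 21
Found: False
Comparisons: 4


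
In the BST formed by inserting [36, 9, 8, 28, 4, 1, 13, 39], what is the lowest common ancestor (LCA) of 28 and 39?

Tree insertion order: [36, 9, 8, 28, 4, 1, 13, 39]
Tree (level-order array): [36, 9, 39, 8, 28, None, None, 4, None, 13, None, 1]
In a BST, the LCA of p=28, q=39 is the first node v on the
root-to-leaf path with p <= v <= q (go left if both < v, right if both > v).
Walk from root:
  at 36: 28 <= 36 <= 39, this is the LCA
LCA = 36


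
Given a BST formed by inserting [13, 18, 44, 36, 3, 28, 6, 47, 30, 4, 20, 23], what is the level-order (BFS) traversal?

Tree insertion order: [13, 18, 44, 36, 3, 28, 6, 47, 30, 4, 20, 23]
Tree (level-order array): [13, 3, 18, None, 6, None, 44, 4, None, 36, 47, None, None, 28, None, None, None, 20, 30, None, 23]
BFS from the root, enqueuing left then right child of each popped node:
  queue [13] -> pop 13, enqueue [3, 18], visited so far: [13]
  queue [3, 18] -> pop 3, enqueue [6], visited so far: [13, 3]
  queue [18, 6] -> pop 18, enqueue [44], visited so far: [13, 3, 18]
  queue [6, 44] -> pop 6, enqueue [4], visited so far: [13, 3, 18, 6]
  queue [44, 4] -> pop 44, enqueue [36, 47], visited so far: [13, 3, 18, 6, 44]
  queue [4, 36, 47] -> pop 4, enqueue [none], visited so far: [13, 3, 18, 6, 44, 4]
  queue [36, 47] -> pop 36, enqueue [28], visited so far: [13, 3, 18, 6, 44, 4, 36]
  queue [47, 28] -> pop 47, enqueue [none], visited so far: [13, 3, 18, 6, 44, 4, 36, 47]
  queue [28] -> pop 28, enqueue [20, 30], visited so far: [13, 3, 18, 6, 44, 4, 36, 47, 28]
  queue [20, 30] -> pop 20, enqueue [23], visited so far: [13, 3, 18, 6, 44, 4, 36, 47, 28, 20]
  queue [30, 23] -> pop 30, enqueue [none], visited so far: [13, 3, 18, 6, 44, 4, 36, 47, 28, 20, 30]
  queue [23] -> pop 23, enqueue [none], visited so far: [13, 3, 18, 6, 44, 4, 36, 47, 28, 20, 30, 23]
Result: [13, 3, 18, 6, 44, 4, 36, 47, 28, 20, 30, 23]


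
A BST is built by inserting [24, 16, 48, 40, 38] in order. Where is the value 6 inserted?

Starting tree (level order): [24, 16, 48, None, None, 40, None, 38]
Insertion path: 24 -> 16
Result: insert 6 as left child of 16
Final tree (level order): [24, 16, 48, 6, None, 40, None, None, None, 38]


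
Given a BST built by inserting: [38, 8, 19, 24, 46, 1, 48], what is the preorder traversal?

Tree insertion order: [38, 8, 19, 24, 46, 1, 48]
Tree (level-order array): [38, 8, 46, 1, 19, None, 48, None, None, None, 24]
Preorder traversal: [38, 8, 1, 19, 24, 46, 48]


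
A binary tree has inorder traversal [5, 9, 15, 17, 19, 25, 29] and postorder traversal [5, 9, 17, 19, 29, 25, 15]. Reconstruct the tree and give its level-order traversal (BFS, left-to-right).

Inorder:   [5, 9, 15, 17, 19, 25, 29]
Postorder: [5, 9, 17, 19, 29, 25, 15]
Algorithm: postorder visits root last, so walk postorder right-to-left;
each value is the root of the current inorder slice — split it at that
value, recurse on the right subtree first, then the left.
Recursive splits:
  root=15; inorder splits into left=[5, 9], right=[17, 19, 25, 29]
  root=25; inorder splits into left=[17, 19], right=[29]
  root=29; inorder splits into left=[], right=[]
  root=19; inorder splits into left=[17], right=[]
  root=17; inorder splits into left=[], right=[]
  root=9; inorder splits into left=[5], right=[]
  root=5; inorder splits into left=[], right=[]
Reconstructed level-order: [15, 9, 25, 5, 19, 29, 17]


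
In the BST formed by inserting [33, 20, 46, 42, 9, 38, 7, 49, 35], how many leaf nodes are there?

Tree built from: [33, 20, 46, 42, 9, 38, 7, 49, 35]
Tree (level-order array): [33, 20, 46, 9, None, 42, 49, 7, None, 38, None, None, None, None, None, 35]
Rule: A leaf has 0 children.
Per-node child counts:
  node 33: 2 child(ren)
  node 20: 1 child(ren)
  node 9: 1 child(ren)
  node 7: 0 child(ren)
  node 46: 2 child(ren)
  node 42: 1 child(ren)
  node 38: 1 child(ren)
  node 35: 0 child(ren)
  node 49: 0 child(ren)
Matching nodes: [7, 35, 49]
Count of leaf nodes: 3


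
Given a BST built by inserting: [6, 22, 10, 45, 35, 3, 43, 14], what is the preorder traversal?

Tree insertion order: [6, 22, 10, 45, 35, 3, 43, 14]
Tree (level-order array): [6, 3, 22, None, None, 10, 45, None, 14, 35, None, None, None, None, 43]
Preorder traversal: [6, 3, 22, 10, 14, 45, 35, 43]


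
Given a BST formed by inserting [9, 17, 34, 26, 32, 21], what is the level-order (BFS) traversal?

Tree insertion order: [9, 17, 34, 26, 32, 21]
Tree (level-order array): [9, None, 17, None, 34, 26, None, 21, 32]
BFS from the root, enqueuing left then right child of each popped node:
  queue [9] -> pop 9, enqueue [17], visited so far: [9]
  queue [17] -> pop 17, enqueue [34], visited so far: [9, 17]
  queue [34] -> pop 34, enqueue [26], visited so far: [9, 17, 34]
  queue [26] -> pop 26, enqueue [21, 32], visited so far: [9, 17, 34, 26]
  queue [21, 32] -> pop 21, enqueue [none], visited so far: [9, 17, 34, 26, 21]
  queue [32] -> pop 32, enqueue [none], visited so far: [9, 17, 34, 26, 21, 32]
Result: [9, 17, 34, 26, 21, 32]


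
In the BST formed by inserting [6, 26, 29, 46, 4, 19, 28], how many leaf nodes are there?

Tree built from: [6, 26, 29, 46, 4, 19, 28]
Tree (level-order array): [6, 4, 26, None, None, 19, 29, None, None, 28, 46]
Rule: A leaf has 0 children.
Per-node child counts:
  node 6: 2 child(ren)
  node 4: 0 child(ren)
  node 26: 2 child(ren)
  node 19: 0 child(ren)
  node 29: 2 child(ren)
  node 28: 0 child(ren)
  node 46: 0 child(ren)
Matching nodes: [4, 19, 28, 46]
Count of leaf nodes: 4


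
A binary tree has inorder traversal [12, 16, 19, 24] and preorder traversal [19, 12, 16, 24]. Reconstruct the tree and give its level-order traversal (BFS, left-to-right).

Inorder:  [12, 16, 19, 24]
Preorder: [19, 12, 16, 24]
Algorithm: preorder visits root first, so consume preorder in order;
for each root, split the current inorder slice at that value into
left-subtree inorder and right-subtree inorder, then recurse.
Recursive splits:
  root=19; inorder splits into left=[12, 16], right=[24]
  root=12; inorder splits into left=[], right=[16]
  root=16; inorder splits into left=[], right=[]
  root=24; inorder splits into left=[], right=[]
Reconstructed level-order: [19, 12, 24, 16]


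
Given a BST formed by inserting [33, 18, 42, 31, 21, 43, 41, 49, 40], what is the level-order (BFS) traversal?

Tree insertion order: [33, 18, 42, 31, 21, 43, 41, 49, 40]
Tree (level-order array): [33, 18, 42, None, 31, 41, 43, 21, None, 40, None, None, 49]
BFS from the root, enqueuing left then right child of each popped node:
  queue [33] -> pop 33, enqueue [18, 42], visited so far: [33]
  queue [18, 42] -> pop 18, enqueue [31], visited so far: [33, 18]
  queue [42, 31] -> pop 42, enqueue [41, 43], visited so far: [33, 18, 42]
  queue [31, 41, 43] -> pop 31, enqueue [21], visited so far: [33, 18, 42, 31]
  queue [41, 43, 21] -> pop 41, enqueue [40], visited so far: [33, 18, 42, 31, 41]
  queue [43, 21, 40] -> pop 43, enqueue [49], visited so far: [33, 18, 42, 31, 41, 43]
  queue [21, 40, 49] -> pop 21, enqueue [none], visited so far: [33, 18, 42, 31, 41, 43, 21]
  queue [40, 49] -> pop 40, enqueue [none], visited so far: [33, 18, 42, 31, 41, 43, 21, 40]
  queue [49] -> pop 49, enqueue [none], visited so far: [33, 18, 42, 31, 41, 43, 21, 40, 49]
Result: [33, 18, 42, 31, 41, 43, 21, 40, 49]


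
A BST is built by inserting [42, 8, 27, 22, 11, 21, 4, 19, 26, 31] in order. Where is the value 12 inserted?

Starting tree (level order): [42, 8, None, 4, 27, None, None, 22, 31, 11, 26, None, None, None, 21, None, None, 19]
Insertion path: 42 -> 8 -> 27 -> 22 -> 11 -> 21 -> 19
Result: insert 12 as left child of 19
Final tree (level order): [42, 8, None, 4, 27, None, None, 22, 31, 11, 26, None, None, None, 21, None, None, 19, None, 12]


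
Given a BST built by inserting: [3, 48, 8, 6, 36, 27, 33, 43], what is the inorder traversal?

Tree insertion order: [3, 48, 8, 6, 36, 27, 33, 43]
Tree (level-order array): [3, None, 48, 8, None, 6, 36, None, None, 27, 43, None, 33]
Inorder traversal: [3, 6, 8, 27, 33, 36, 43, 48]


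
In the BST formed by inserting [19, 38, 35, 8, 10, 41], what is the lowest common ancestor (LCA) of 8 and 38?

Tree insertion order: [19, 38, 35, 8, 10, 41]
Tree (level-order array): [19, 8, 38, None, 10, 35, 41]
In a BST, the LCA of p=8, q=38 is the first node v on the
root-to-leaf path with p <= v <= q (go left if both < v, right if both > v).
Walk from root:
  at 19: 8 <= 19 <= 38, this is the LCA
LCA = 19


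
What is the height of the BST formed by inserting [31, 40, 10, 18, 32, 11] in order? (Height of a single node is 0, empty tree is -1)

Insertion order: [31, 40, 10, 18, 32, 11]
Tree (level-order array): [31, 10, 40, None, 18, 32, None, 11]
Compute height bottom-up (empty subtree = -1):
  height(11) = 1 + max(-1, -1) = 0
  height(18) = 1 + max(0, -1) = 1
  height(10) = 1 + max(-1, 1) = 2
  height(32) = 1 + max(-1, -1) = 0
  height(40) = 1 + max(0, -1) = 1
  height(31) = 1 + max(2, 1) = 3
Height = 3


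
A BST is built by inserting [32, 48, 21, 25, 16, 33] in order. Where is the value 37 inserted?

Starting tree (level order): [32, 21, 48, 16, 25, 33]
Insertion path: 32 -> 48 -> 33
Result: insert 37 as right child of 33
Final tree (level order): [32, 21, 48, 16, 25, 33, None, None, None, None, None, None, 37]


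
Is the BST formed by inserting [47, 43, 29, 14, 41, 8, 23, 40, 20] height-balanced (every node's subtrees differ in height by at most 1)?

Tree (level-order array): [47, 43, None, 29, None, 14, 41, 8, 23, 40, None, None, None, 20]
Definition: a tree is height-balanced if, at every node, |h(left) - h(right)| <= 1 (empty subtree has height -1).
Bottom-up per-node check:
  node 8: h_left=-1, h_right=-1, diff=0 [OK], height=0
  node 20: h_left=-1, h_right=-1, diff=0 [OK], height=0
  node 23: h_left=0, h_right=-1, diff=1 [OK], height=1
  node 14: h_left=0, h_right=1, diff=1 [OK], height=2
  node 40: h_left=-1, h_right=-1, diff=0 [OK], height=0
  node 41: h_left=0, h_right=-1, diff=1 [OK], height=1
  node 29: h_left=2, h_right=1, diff=1 [OK], height=3
  node 43: h_left=3, h_right=-1, diff=4 [FAIL (|3--1|=4 > 1)], height=4
  node 47: h_left=4, h_right=-1, diff=5 [FAIL (|4--1|=5 > 1)], height=5
Node 43 violates the condition: |3 - -1| = 4 > 1.
Result: Not balanced


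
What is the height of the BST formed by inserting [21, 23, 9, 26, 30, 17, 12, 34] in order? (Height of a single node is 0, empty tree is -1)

Insertion order: [21, 23, 9, 26, 30, 17, 12, 34]
Tree (level-order array): [21, 9, 23, None, 17, None, 26, 12, None, None, 30, None, None, None, 34]
Compute height bottom-up (empty subtree = -1):
  height(12) = 1 + max(-1, -1) = 0
  height(17) = 1 + max(0, -1) = 1
  height(9) = 1 + max(-1, 1) = 2
  height(34) = 1 + max(-1, -1) = 0
  height(30) = 1 + max(-1, 0) = 1
  height(26) = 1 + max(-1, 1) = 2
  height(23) = 1 + max(-1, 2) = 3
  height(21) = 1 + max(2, 3) = 4
Height = 4


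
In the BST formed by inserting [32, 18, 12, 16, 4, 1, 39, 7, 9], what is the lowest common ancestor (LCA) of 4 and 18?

Tree insertion order: [32, 18, 12, 16, 4, 1, 39, 7, 9]
Tree (level-order array): [32, 18, 39, 12, None, None, None, 4, 16, 1, 7, None, None, None, None, None, 9]
In a BST, the LCA of p=4, q=18 is the first node v on the
root-to-leaf path with p <= v <= q (go left if both < v, right if both > v).
Walk from root:
  at 32: both 4 and 18 < 32, go left
  at 18: 4 <= 18 <= 18, this is the LCA
LCA = 18


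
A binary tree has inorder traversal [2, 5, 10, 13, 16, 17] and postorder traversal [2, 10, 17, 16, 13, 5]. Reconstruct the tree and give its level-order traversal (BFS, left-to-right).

Inorder:   [2, 5, 10, 13, 16, 17]
Postorder: [2, 10, 17, 16, 13, 5]
Algorithm: postorder visits root last, so walk postorder right-to-left;
each value is the root of the current inorder slice — split it at that
value, recurse on the right subtree first, then the left.
Recursive splits:
  root=5; inorder splits into left=[2], right=[10, 13, 16, 17]
  root=13; inorder splits into left=[10], right=[16, 17]
  root=16; inorder splits into left=[], right=[17]
  root=17; inorder splits into left=[], right=[]
  root=10; inorder splits into left=[], right=[]
  root=2; inorder splits into left=[], right=[]
Reconstructed level-order: [5, 2, 13, 10, 16, 17]


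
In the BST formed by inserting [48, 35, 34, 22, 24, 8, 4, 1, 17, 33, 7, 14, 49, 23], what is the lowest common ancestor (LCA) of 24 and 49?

Tree insertion order: [48, 35, 34, 22, 24, 8, 4, 1, 17, 33, 7, 14, 49, 23]
Tree (level-order array): [48, 35, 49, 34, None, None, None, 22, None, 8, 24, 4, 17, 23, 33, 1, 7, 14]
In a BST, the LCA of p=24, q=49 is the first node v on the
root-to-leaf path with p <= v <= q (go left if both < v, right if both > v).
Walk from root:
  at 48: 24 <= 48 <= 49, this is the LCA
LCA = 48


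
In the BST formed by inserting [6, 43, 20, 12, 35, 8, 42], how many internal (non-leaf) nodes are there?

Tree built from: [6, 43, 20, 12, 35, 8, 42]
Tree (level-order array): [6, None, 43, 20, None, 12, 35, 8, None, None, 42]
Rule: An internal node has at least one child.
Per-node child counts:
  node 6: 1 child(ren)
  node 43: 1 child(ren)
  node 20: 2 child(ren)
  node 12: 1 child(ren)
  node 8: 0 child(ren)
  node 35: 1 child(ren)
  node 42: 0 child(ren)
Matching nodes: [6, 43, 20, 12, 35]
Count of internal (non-leaf) nodes: 5


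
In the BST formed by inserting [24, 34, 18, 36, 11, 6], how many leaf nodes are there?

Tree built from: [24, 34, 18, 36, 11, 6]
Tree (level-order array): [24, 18, 34, 11, None, None, 36, 6]
Rule: A leaf has 0 children.
Per-node child counts:
  node 24: 2 child(ren)
  node 18: 1 child(ren)
  node 11: 1 child(ren)
  node 6: 0 child(ren)
  node 34: 1 child(ren)
  node 36: 0 child(ren)
Matching nodes: [6, 36]
Count of leaf nodes: 2


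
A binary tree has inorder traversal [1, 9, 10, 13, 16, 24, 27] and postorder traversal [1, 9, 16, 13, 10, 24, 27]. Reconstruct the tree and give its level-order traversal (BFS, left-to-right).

Inorder:   [1, 9, 10, 13, 16, 24, 27]
Postorder: [1, 9, 16, 13, 10, 24, 27]
Algorithm: postorder visits root last, so walk postorder right-to-left;
each value is the root of the current inorder slice — split it at that
value, recurse on the right subtree first, then the left.
Recursive splits:
  root=27; inorder splits into left=[1, 9, 10, 13, 16, 24], right=[]
  root=24; inorder splits into left=[1, 9, 10, 13, 16], right=[]
  root=10; inorder splits into left=[1, 9], right=[13, 16]
  root=13; inorder splits into left=[], right=[16]
  root=16; inorder splits into left=[], right=[]
  root=9; inorder splits into left=[1], right=[]
  root=1; inorder splits into left=[], right=[]
Reconstructed level-order: [27, 24, 10, 9, 13, 1, 16]


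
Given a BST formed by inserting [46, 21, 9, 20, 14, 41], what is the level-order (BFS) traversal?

Tree insertion order: [46, 21, 9, 20, 14, 41]
Tree (level-order array): [46, 21, None, 9, 41, None, 20, None, None, 14]
BFS from the root, enqueuing left then right child of each popped node:
  queue [46] -> pop 46, enqueue [21], visited so far: [46]
  queue [21] -> pop 21, enqueue [9, 41], visited so far: [46, 21]
  queue [9, 41] -> pop 9, enqueue [20], visited so far: [46, 21, 9]
  queue [41, 20] -> pop 41, enqueue [none], visited so far: [46, 21, 9, 41]
  queue [20] -> pop 20, enqueue [14], visited so far: [46, 21, 9, 41, 20]
  queue [14] -> pop 14, enqueue [none], visited so far: [46, 21, 9, 41, 20, 14]
Result: [46, 21, 9, 41, 20, 14]


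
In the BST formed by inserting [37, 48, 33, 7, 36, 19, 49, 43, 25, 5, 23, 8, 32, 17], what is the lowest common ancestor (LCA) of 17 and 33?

Tree insertion order: [37, 48, 33, 7, 36, 19, 49, 43, 25, 5, 23, 8, 32, 17]
Tree (level-order array): [37, 33, 48, 7, 36, 43, 49, 5, 19, None, None, None, None, None, None, None, None, 8, 25, None, 17, 23, 32]
In a BST, the LCA of p=17, q=33 is the first node v on the
root-to-leaf path with p <= v <= q (go left if both < v, right if both > v).
Walk from root:
  at 37: both 17 and 33 < 37, go left
  at 33: 17 <= 33 <= 33, this is the LCA
LCA = 33


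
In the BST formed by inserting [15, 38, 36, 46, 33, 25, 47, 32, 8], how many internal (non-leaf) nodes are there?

Tree built from: [15, 38, 36, 46, 33, 25, 47, 32, 8]
Tree (level-order array): [15, 8, 38, None, None, 36, 46, 33, None, None, 47, 25, None, None, None, None, 32]
Rule: An internal node has at least one child.
Per-node child counts:
  node 15: 2 child(ren)
  node 8: 0 child(ren)
  node 38: 2 child(ren)
  node 36: 1 child(ren)
  node 33: 1 child(ren)
  node 25: 1 child(ren)
  node 32: 0 child(ren)
  node 46: 1 child(ren)
  node 47: 0 child(ren)
Matching nodes: [15, 38, 36, 33, 25, 46]
Count of internal (non-leaf) nodes: 6


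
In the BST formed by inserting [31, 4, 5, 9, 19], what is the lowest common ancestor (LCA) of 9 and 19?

Tree insertion order: [31, 4, 5, 9, 19]
Tree (level-order array): [31, 4, None, None, 5, None, 9, None, 19]
In a BST, the LCA of p=9, q=19 is the first node v on the
root-to-leaf path with p <= v <= q (go left if both < v, right if both > v).
Walk from root:
  at 31: both 9 and 19 < 31, go left
  at 4: both 9 and 19 > 4, go right
  at 5: both 9 and 19 > 5, go right
  at 9: 9 <= 9 <= 19, this is the LCA
LCA = 9


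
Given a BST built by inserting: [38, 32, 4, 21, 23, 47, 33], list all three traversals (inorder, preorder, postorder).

Tree insertion order: [38, 32, 4, 21, 23, 47, 33]
Tree (level-order array): [38, 32, 47, 4, 33, None, None, None, 21, None, None, None, 23]
Inorder (L, root, R): [4, 21, 23, 32, 33, 38, 47]
Preorder (root, L, R): [38, 32, 4, 21, 23, 33, 47]
Postorder (L, R, root): [23, 21, 4, 33, 32, 47, 38]


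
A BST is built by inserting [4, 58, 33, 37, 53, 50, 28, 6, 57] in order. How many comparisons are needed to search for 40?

Search path for 40: 4 -> 58 -> 33 -> 37 -> 53 -> 50
Found: False
Comparisons: 6


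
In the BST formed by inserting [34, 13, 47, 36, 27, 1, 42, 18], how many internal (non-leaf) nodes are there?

Tree built from: [34, 13, 47, 36, 27, 1, 42, 18]
Tree (level-order array): [34, 13, 47, 1, 27, 36, None, None, None, 18, None, None, 42]
Rule: An internal node has at least one child.
Per-node child counts:
  node 34: 2 child(ren)
  node 13: 2 child(ren)
  node 1: 0 child(ren)
  node 27: 1 child(ren)
  node 18: 0 child(ren)
  node 47: 1 child(ren)
  node 36: 1 child(ren)
  node 42: 0 child(ren)
Matching nodes: [34, 13, 27, 47, 36]
Count of internal (non-leaf) nodes: 5


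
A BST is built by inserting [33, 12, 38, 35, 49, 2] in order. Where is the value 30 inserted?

Starting tree (level order): [33, 12, 38, 2, None, 35, 49]
Insertion path: 33 -> 12
Result: insert 30 as right child of 12
Final tree (level order): [33, 12, 38, 2, 30, 35, 49]


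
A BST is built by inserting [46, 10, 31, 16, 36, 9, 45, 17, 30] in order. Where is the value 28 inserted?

Starting tree (level order): [46, 10, None, 9, 31, None, None, 16, 36, None, 17, None, 45, None, 30]
Insertion path: 46 -> 10 -> 31 -> 16 -> 17 -> 30
Result: insert 28 as left child of 30
Final tree (level order): [46, 10, None, 9, 31, None, None, 16, 36, None, 17, None, 45, None, 30, None, None, 28]


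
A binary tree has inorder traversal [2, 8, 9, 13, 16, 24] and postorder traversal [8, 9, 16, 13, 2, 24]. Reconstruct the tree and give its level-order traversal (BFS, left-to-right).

Inorder:   [2, 8, 9, 13, 16, 24]
Postorder: [8, 9, 16, 13, 2, 24]
Algorithm: postorder visits root last, so walk postorder right-to-left;
each value is the root of the current inorder slice — split it at that
value, recurse on the right subtree first, then the left.
Recursive splits:
  root=24; inorder splits into left=[2, 8, 9, 13, 16], right=[]
  root=2; inorder splits into left=[], right=[8, 9, 13, 16]
  root=13; inorder splits into left=[8, 9], right=[16]
  root=16; inorder splits into left=[], right=[]
  root=9; inorder splits into left=[8], right=[]
  root=8; inorder splits into left=[], right=[]
Reconstructed level-order: [24, 2, 13, 9, 16, 8]


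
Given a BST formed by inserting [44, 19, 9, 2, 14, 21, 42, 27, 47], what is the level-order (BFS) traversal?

Tree insertion order: [44, 19, 9, 2, 14, 21, 42, 27, 47]
Tree (level-order array): [44, 19, 47, 9, 21, None, None, 2, 14, None, 42, None, None, None, None, 27]
BFS from the root, enqueuing left then right child of each popped node:
  queue [44] -> pop 44, enqueue [19, 47], visited so far: [44]
  queue [19, 47] -> pop 19, enqueue [9, 21], visited so far: [44, 19]
  queue [47, 9, 21] -> pop 47, enqueue [none], visited so far: [44, 19, 47]
  queue [9, 21] -> pop 9, enqueue [2, 14], visited so far: [44, 19, 47, 9]
  queue [21, 2, 14] -> pop 21, enqueue [42], visited so far: [44, 19, 47, 9, 21]
  queue [2, 14, 42] -> pop 2, enqueue [none], visited so far: [44, 19, 47, 9, 21, 2]
  queue [14, 42] -> pop 14, enqueue [none], visited so far: [44, 19, 47, 9, 21, 2, 14]
  queue [42] -> pop 42, enqueue [27], visited so far: [44, 19, 47, 9, 21, 2, 14, 42]
  queue [27] -> pop 27, enqueue [none], visited so far: [44, 19, 47, 9, 21, 2, 14, 42, 27]
Result: [44, 19, 47, 9, 21, 2, 14, 42, 27]


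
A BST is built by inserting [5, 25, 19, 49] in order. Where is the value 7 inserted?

Starting tree (level order): [5, None, 25, 19, 49]
Insertion path: 5 -> 25 -> 19
Result: insert 7 as left child of 19
Final tree (level order): [5, None, 25, 19, 49, 7]


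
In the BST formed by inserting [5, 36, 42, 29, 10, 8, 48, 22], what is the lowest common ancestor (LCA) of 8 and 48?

Tree insertion order: [5, 36, 42, 29, 10, 8, 48, 22]
Tree (level-order array): [5, None, 36, 29, 42, 10, None, None, 48, 8, 22]
In a BST, the LCA of p=8, q=48 is the first node v on the
root-to-leaf path with p <= v <= q (go left if both < v, right if both > v).
Walk from root:
  at 5: both 8 and 48 > 5, go right
  at 36: 8 <= 36 <= 48, this is the LCA
LCA = 36


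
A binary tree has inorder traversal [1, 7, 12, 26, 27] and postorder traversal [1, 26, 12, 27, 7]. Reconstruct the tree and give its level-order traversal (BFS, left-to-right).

Inorder:   [1, 7, 12, 26, 27]
Postorder: [1, 26, 12, 27, 7]
Algorithm: postorder visits root last, so walk postorder right-to-left;
each value is the root of the current inorder slice — split it at that
value, recurse on the right subtree first, then the left.
Recursive splits:
  root=7; inorder splits into left=[1], right=[12, 26, 27]
  root=27; inorder splits into left=[12, 26], right=[]
  root=12; inorder splits into left=[], right=[26]
  root=26; inorder splits into left=[], right=[]
  root=1; inorder splits into left=[], right=[]
Reconstructed level-order: [7, 1, 27, 12, 26]


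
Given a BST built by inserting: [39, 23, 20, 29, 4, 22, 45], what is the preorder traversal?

Tree insertion order: [39, 23, 20, 29, 4, 22, 45]
Tree (level-order array): [39, 23, 45, 20, 29, None, None, 4, 22]
Preorder traversal: [39, 23, 20, 4, 22, 29, 45]


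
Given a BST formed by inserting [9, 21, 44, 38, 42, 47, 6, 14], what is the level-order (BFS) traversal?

Tree insertion order: [9, 21, 44, 38, 42, 47, 6, 14]
Tree (level-order array): [9, 6, 21, None, None, 14, 44, None, None, 38, 47, None, 42]
BFS from the root, enqueuing left then right child of each popped node:
  queue [9] -> pop 9, enqueue [6, 21], visited so far: [9]
  queue [6, 21] -> pop 6, enqueue [none], visited so far: [9, 6]
  queue [21] -> pop 21, enqueue [14, 44], visited so far: [9, 6, 21]
  queue [14, 44] -> pop 14, enqueue [none], visited so far: [9, 6, 21, 14]
  queue [44] -> pop 44, enqueue [38, 47], visited so far: [9, 6, 21, 14, 44]
  queue [38, 47] -> pop 38, enqueue [42], visited so far: [9, 6, 21, 14, 44, 38]
  queue [47, 42] -> pop 47, enqueue [none], visited so far: [9, 6, 21, 14, 44, 38, 47]
  queue [42] -> pop 42, enqueue [none], visited so far: [9, 6, 21, 14, 44, 38, 47, 42]
Result: [9, 6, 21, 14, 44, 38, 47, 42]


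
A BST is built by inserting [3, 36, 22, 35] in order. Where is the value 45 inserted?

Starting tree (level order): [3, None, 36, 22, None, None, 35]
Insertion path: 3 -> 36
Result: insert 45 as right child of 36
Final tree (level order): [3, None, 36, 22, 45, None, 35]


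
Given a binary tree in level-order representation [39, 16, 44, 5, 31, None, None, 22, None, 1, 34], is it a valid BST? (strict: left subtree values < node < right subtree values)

Level-order array: [39, 16, 44, 5, 31, None, None, 22, None, 1, 34]
Validate using subtree bounds (lo, hi): at each node, require lo < value < hi,
then recurse left with hi=value and right with lo=value.
Preorder trace (stopping at first violation):
  at node 39 with bounds (-inf, +inf): OK
  at node 16 with bounds (-inf, 39): OK
  at node 5 with bounds (-inf, 16): OK
  at node 22 with bounds (-inf, 5): VIOLATION
Node 22 violates its bound: not (-inf < 22 < 5).
Result: Not a valid BST


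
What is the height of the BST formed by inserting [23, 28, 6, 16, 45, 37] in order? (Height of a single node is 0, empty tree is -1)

Insertion order: [23, 28, 6, 16, 45, 37]
Tree (level-order array): [23, 6, 28, None, 16, None, 45, None, None, 37]
Compute height bottom-up (empty subtree = -1):
  height(16) = 1 + max(-1, -1) = 0
  height(6) = 1 + max(-1, 0) = 1
  height(37) = 1 + max(-1, -1) = 0
  height(45) = 1 + max(0, -1) = 1
  height(28) = 1 + max(-1, 1) = 2
  height(23) = 1 + max(1, 2) = 3
Height = 3


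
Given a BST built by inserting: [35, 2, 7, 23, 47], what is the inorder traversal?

Tree insertion order: [35, 2, 7, 23, 47]
Tree (level-order array): [35, 2, 47, None, 7, None, None, None, 23]
Inorder traversal: [2, 7, 23, 35, 47]


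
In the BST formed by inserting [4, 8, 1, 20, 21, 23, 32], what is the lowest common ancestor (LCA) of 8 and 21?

Tree insertion order: [4, 8, 1, 20, 21, 23, 32]
Tree (level-order array): [4, 1, 8, None, None, None, 20, None, 21, None, 23, None, 32]
In a BST, the LCA of p=8, q=21 is the first node v on the
root-to-leaf path with p <= v <= q (go left if both < v, right if both > v).
Walk from root:
  at 4: both 8 and 21 > 4, go right
  at 8: 8 <= 8 <= 21, this is the LCA
LCA = 8


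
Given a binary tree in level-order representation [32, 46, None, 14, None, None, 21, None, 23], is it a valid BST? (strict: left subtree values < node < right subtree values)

Level-order array: [32, 46, None, 14, None, None, 21, None, 23]
Validate using subtree bounds (lo, hi): at each node, require lo < value < hi,
then recurse left with hi=value and right with lo=value.
Preorder trace (stopping at first violation):
  at node 32 with bounds (-inf, +inf): OK
  at node 46 with bounds (-inf, 32): VIOLATION
Node 46 violates its bound: not (-inf < 46 < 32).
Result: Not a valid BST


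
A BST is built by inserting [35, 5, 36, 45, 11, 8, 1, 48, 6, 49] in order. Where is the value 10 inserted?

Starting tree (level order): [35, 5, 36, 1, 11, None, 45, None, None, 8, None, None, 48, 6, None, None, 49]
Insertion path: 35 -> 5 -> 11 -> 8
Result: insert 10 as right child of 8
Final tree (level order): [35, 5, 36, 1, 11, None, 45, None, None, 8, None, None, 48, 6, 10, None, 49]


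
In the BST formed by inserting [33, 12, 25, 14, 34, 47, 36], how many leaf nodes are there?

Tree built from: [33, 12, 25, 14, 34, 47, 36]
Tree (level-order array): [33, 12, 34, None, 25, None, 47, 14, None, 36]
Rule: A leaf has 0 children.
Per-node child counts:
  node 33: 2 child(ren)
  node 12: 1 child(ren)
  node 25: 1 child(ren)
  node 14: 0 child(ren)
  node 34: 1 child(ren)
  node 47: 1 child(ren)
  node 36: 0 child(ren)
Matching nodes: [14, 36]
Count of leaf nodes: 2
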